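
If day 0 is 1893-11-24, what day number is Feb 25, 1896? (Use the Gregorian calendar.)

823

Nov 24, 1893 → Nov 24, 1894: 365 days.
Nov 24, 1894 → Nov 24, 1895: 365 days.
Nov 24, 1895 → Dec 24, 1895: 30 days (November has 30).
Dec 24, 1895 → Jan 24, 1896: 31 days (December has 31).
Jan 24, 1896 → Feb 24, 1896: 31 days (January has 31).
Feb 24, 1896 → Feb 25, 1896: 1 days.
Total: 823 days.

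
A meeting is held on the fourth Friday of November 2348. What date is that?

November 1, 2348 is a Monday.
The first Friday is therefore November 5 (4 days later).
The fourth Friday is 5 + 3×7 = November 26.

November 26, 2348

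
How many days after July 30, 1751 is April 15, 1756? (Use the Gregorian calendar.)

Jul 30, 1751 → Jul 30, 1752: 366 days (Feb 29, 1752 is in that span).
Jul 30, 1752 → Jul 30, 1753: 365 days.
Jul 30, 1753 → Jul 30, 1754: 365 days.
Jul 30, 1754 → Jul 30, 1755: 365 days.
Jul 30, 1755 → Aug 30, 1755: 31 days (July has 31).
Aug 30, 1755 → Sep 30, 1755: 31 days (August has 31).
Sep 30, 1755 → Oct 30, 1755: 30 days (September has 30).
Oct 30, 1755 → Nov 30, 1755: 31 days (October has 31).
Nov 30, 1755 → Dec 30, 1755: 30 days (November has 30).
Dec 30, 1755 → Jan 30, 1756: 31 days (December has 31).
Jan 30, 1756 → Feb 29, 1756: 30 days (January has 31).
Feb 29, 1756 → Mar 29, 1756: 29 days (February has 29).
Mar 29, 1756 → Apr 15, 1756: 17 days.
Total: 1721 days.

1721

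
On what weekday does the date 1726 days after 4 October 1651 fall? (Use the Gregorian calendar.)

Sunday

First find the weekday of Oct 4, 1651. Doomsday rule: the anchor day for the 1600s is Tuesday. For year 51: 51÷12 = 4 r 3, and 3÷4 = 0, so 4+3+0 = 7.
Tuesday + 7 ≡ Tuesday — that's 1651's doomsday.
In October the doomsday date is Oct 10.
Oct 4 is 6 days before Oct 10; 6 mod 7 = 6, so Tuesday − 6 = Wednesday.
1726 mod 7 = 4, so 1726 days after a Wednesday is Wednesday + 4 = Sunday.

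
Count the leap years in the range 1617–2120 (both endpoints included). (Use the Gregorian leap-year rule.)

Multiples of 4 in [1617,2120]: 126.
Of those, multiples of 100: 5 (not leap unless ÷400).
Multiples of 400: 1.
Leap years = 126 − 5 + 1 = 122.

122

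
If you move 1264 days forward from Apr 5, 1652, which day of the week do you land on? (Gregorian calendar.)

Tuesday

First find the weekday of Apr 5, 1652. Doomsday rule: the anchor day for the 1600s is Tuesday. For year 52: 52÷12 = 4 r 4, and 4÷4 = 1, so 4+4+1 = 9.
Tuesday + 9 ≡ Thursday — that's 1652's doomsday.
In April the doomsday date is Apr 4.
Apr 5 is 1 day after Apr 4; 1 mod 7 = 1, so Thursday + 1 = Friday.
1264 mod 7 = 4, so 1264 days after a Friday is Friday + 4 = Tuesday.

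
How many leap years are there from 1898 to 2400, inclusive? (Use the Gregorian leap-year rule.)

Multiples of 4 in [1898,2400]: 126.
Of those, multiples of 100: 6 (not leap unless ÷400).
Multiples of 400: 2.
Leap years = 126 − 6 + 2 = 122.

122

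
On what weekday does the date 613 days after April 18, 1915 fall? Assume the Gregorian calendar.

First find the weekday of Apr 18, 1915. Doomsday rule: the anchor day for the 1900s is Wednesday. For year 15: 15÷12 = 1 r 3, and 3÷4 = 0, so 1+3+0 = 4.
Wednesday + 4 ≡ Sunday — that's 1915's doomsday.
In April the doomsday date is Apr 4.
Apr 18 is 14 days after Apr 4; 14 mod 7 = 0, so Sunday + 0 = Sunday.
613 mod 7 = 4, so 613 days after a Sunday is Sunday + 4 = Thursday.

Thursday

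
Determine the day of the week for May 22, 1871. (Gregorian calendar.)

Monday

Doomsday rule: the anchor day for the 1800s is Friday. For year 71: 71÷12 = 5 r 11, and 11÷4 = 2, so 5+11+2 = 18.
Friday + 18 ≡ Tuesday — that's 1871's doomsday.
In May the doomsday date is May 9.
May 22 is 13 days after May 9; 13 mod 7 = 6, so Tuesday + 6 = Monday.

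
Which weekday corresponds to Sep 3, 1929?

January 1, 1929 is a Tuesday.
Jan 1, 1929 → Feb 1, 1929: 31 days (January has 31).
Feb 1, 1929 → Mar 1, 1929: 28 days (February has 28).
Mar 1, 1929 → Apr 1, 1929: 31 days (March has 31).
Apr 1, 1929 → May 1, 1929: 30 days (April has 30).
May 1, 1929 → Jun 1, 1929: 31 days (May has 31).
Jun 1, 1929 → Jul 1, 1929: 30 days (June has 30).
Jul 1, 1929 → Aug 1, 1929: 31 days (July has 31).
Aug 1, 1929 → Sep 1, 1929: 31 days (August has 31).
Sep 1, 1929 → Sep 3, 1929: 2 days.
Total: 245 days.
245 mod 7 = 0, so Tuesday + 0 = Tuesday.

Tuesday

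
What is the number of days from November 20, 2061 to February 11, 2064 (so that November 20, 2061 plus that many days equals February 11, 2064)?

Nov 20, 2061 → Nov 20, 2062: 365 days.
Nov 20, 2062 → Nov 20, 2063: 365 days.
Nov 20, 2063 → Dec 20, 2063: 30 days (November has 30).
Dec 20, 2063 → Jan 20, 2064: 31 days (December has 31).
Jan 20, 2064 → Feb 11, 2064: 22 days.
Total: 813 days.

813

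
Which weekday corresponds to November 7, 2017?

Doomsday rule: the anchor day for the 2000s is Tuesday. For year 17: 17÷12 = 1 r 5, and 5÷4 = 1, so 1+5+1 = 7.
Tuesday + 7 ≡ Tuesday — that's 2017's doomsday.
In November the doomsday date is Nov 7.
Nov 7 is the doomsday itself: Tuesday.

Tuesday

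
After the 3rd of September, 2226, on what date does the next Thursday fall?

September 7, 2226

Sep 3, 2226 is a Sunday.
From Sunday to the next Thursday is 4 days.
Sep 3, 2226 + 4 = Sep 7, 2226.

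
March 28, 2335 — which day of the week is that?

Doomsday rule: the anchor day for the 2300s is Wednesday. For year 35: 35÷12 = 2 r 11, and 11÷4 = 2, so 2+11+2 = 15.
Wednesday + 15 ≡ Thursday — that's 2335's doomsday.
In March the doomsday date is Mar 14.
Mar 28 is 14 days after Mar 14; 14 mod 7 = 0, so Thursday + 0 = Thursday.

Thursday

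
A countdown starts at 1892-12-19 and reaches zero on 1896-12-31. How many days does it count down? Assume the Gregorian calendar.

Dec 19, 1892 → Dec 19, 1893: 365 days.
Dec 19, 1893 → Dec 19, 1894: 365 days.
Dec 19, 1894 → Dec 19, 1895: 365 days.
Dec 19, 1895 → Jan 19, 1896: 31 days (December has 31).
Jan 19, 1896 → Feb 19, 1896: 31 days (January has 31).
Feb 19, 1896 → Mar 19, 1896: 29 days (February has 29).
Mar 19, 1896 → Apr 19, 1896: 31 days (March has 31).
Apr 19, 1896 → May 19, 1896: 30 days (April has 30).
May 19, 1896 → Jun 19, 1896: 31 days (May has 31).
Jun 19, 1896 → Jul 19, 1896: 30 days (June has 30).
Jul 19, 1896 → Aug 19, 1896: 31 days (July has 31).
Aug 19, 1896 → Sep 19, 1896: 31 days (August has 31).
Sep 19, 1896 → Oct 19, 1896: 30 days (September has 30).
Oct 19, 1896 → Nov 19, 1896: 31 days (October has 31).
Nov 19, 1896 → Dec 19, 1896: 30 days (November has 30).
Dec 19, 1896 → Dec 31, 1896: 12 days.
Total: 1473 days.

1473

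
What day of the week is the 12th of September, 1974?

Thursday

Doomsday rule: the anchor day for the 1900s is Wednesday. For year 74: 74÷12 = 6 r 2, and 2÷4 = 0, so 6+2+0 = 8.
Wednesday + 8 ≡ Thursday — that's 1974's doomsday.
In September the doomsday date is Sep 5.
Sep 12 is 7 days after Sep 5; 7 mod 7 = 0, so Thursday + 0 = Thursday.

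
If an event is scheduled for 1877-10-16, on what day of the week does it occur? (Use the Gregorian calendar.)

Doomsday rule: the anchor day for the 1800s is Friday. For year 77: 77÷12 = 6 r 5, and 5÷4 = 1, so 6+5+1 = 12.
Friday + 12 ≡ Wednesday — that's 1877's doomsday.
In October the doomsday date is Oct 10.
Oct 16 is 6 days after Oct 10; 6 mod 7 = 6, so Wednesday + 6 = Tuesday.

Tuesday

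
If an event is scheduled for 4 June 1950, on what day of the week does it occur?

Sunday

Doomsday rule: the anchor day for the 1900s is Wednesday. For year 50: 50÷12 = 4 r 2, and 2÷4 = 0, so 4+2+0 = 6.
Wednesday + 6 ≡ Tuesday — that's 1950's doomsday.
In June the doomsday date is Jun 6.
Jun 4 is 2 days before Jun 6; 2 mod 7 = 2, so Tuesday − 2 = Sunday.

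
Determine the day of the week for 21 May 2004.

Friday

Doomsday rule: the anchor day for the 2000s is Tuesday. For year 04: 4÷12 = 0 r 4, and 4÷4 = 1, so 0+4+1 = 5.
Tuesday + 5 ≡ Sunday — that's 2004's doomsday.
In May the doomsday date is May 9.
May 21 is 12 days after May 9; 12 mod 7 = 5, so Sunday + 5 = Friday.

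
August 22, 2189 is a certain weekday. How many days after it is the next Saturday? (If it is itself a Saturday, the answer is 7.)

Aug 22, 2189 is a Saturday.
From Saturday to the next Saturday is 7 days.

7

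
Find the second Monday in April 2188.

April 14, 2188

April 1, 2188 is a Tuesday.
The first Monday is therefore April 7 (6 days later).
The second Monday is 7 + 1×7 = April 14.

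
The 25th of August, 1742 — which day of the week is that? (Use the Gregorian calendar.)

Doomsday rule: the anchor day for the 1700s is Sunday. For year 42: 42÷12 = 3 r 6, and 6÷4 = 1, so 3+6+1 = 10.
Sunday + 10 ≡ Wednesday — that's 1742's doomsday.
In August the doomsday date is Aug 8.
Aug 25 is 17 days after Aug 8; 17 mod 7 = 3, so Wednesday + 3 = Saturday.

Saturday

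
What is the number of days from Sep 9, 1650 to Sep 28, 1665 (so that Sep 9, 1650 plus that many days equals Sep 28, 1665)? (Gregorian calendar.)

Sep 9, 1650 → Sep 9, 1651: 365 days.
Sep 9, 1651 → Sep 9, 1652: 366 days (Feb 29, 1652 is in that span).
Sep 9, 1652 → Sep 9, 1653: 365 days.
Sep 9, 1653 → Sep 9, 1654: 365 days.
Sep 9, 1654 → Sep 9, 1655: 365 days.
Sep 9, 1655 → Sep 9, 1656: 366 days (Feb 29, 1656 is in that span).
Sep 9, 1656 → Sep 9, 1657: 365 days.
Sep 9, 1657 → Sep 9, 1658: 365 days.
Sep 9, 1658 → Sep 9, 1659: 365 days.
Sep 9, 1659 → Sep 9, 1660: 366 days (Feb 29, 1660 is in that span).
Sep 9, 1660 → Sep 9, 1661: 365 days.
Sep 9, 1661 → Sep 9, 1662: 365 days.
Sep 9, 1662 → Sep 9, 1663: 365 days.
Sep 9, 1663 → Sep 9, 1664: 366 days (Feb 29, 1664 is in that span).
Sep 9, 1664 → Oct 9, 1664: 30 days (September has 30).
Oct 9, 1664 → Nov 9, 1664: 31 days (October has 31).
Nov 9, 1664 → Dec 9, 1664: 30 days (November has 30).
Dec 9, 1664 → Jan 9, 1665: 31 days (December has 31).
Jan 9, 1665 → Feb 9, 1665: 31 days (January has 31).
Feb 9, 1665 → Mar 9, 1665: 28 days (February has 28).
Mar 9, 1665 → Apr 9, 1665: 31 days (March has 31).
Apr 9, 1665 → May 9, 1665: 30 days (April has 30).
May 9, 1665 → Jun 9, 1665: 31 days (May has 31).
Jun 9, 1665 → Jul 9, 1665: 30 days (June has 30).
Jul 9, 1665 → Aug 9, 1665: 31 days (July has 31).
Aug 9, 1665 → Sep 9, 1665: 31 days (August has 31).
Sep 9, 1665 → Sep 28, 1665: 19 days.
Total: 5498 days.

5498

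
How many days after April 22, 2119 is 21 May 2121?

Apr 22, 2119 → Apr 22, 2120: 366 days (Feb 29, 2120 is in that span).
Apr 22, 2120 → May 22, 2120: 30 days (April has 30).
May 22, 2120 → Jun 22, 2120: 31 days (May has 31).
Jun 22, 2120 → Jul 22, 2120: 30 days (June has 30).
Jul 22, 2120 → Aug 22, 2120: 31 days (July has 31).
Aug 22, 2120 → Sep 22, 2120: 31 days (August has 31).
Sep 22, 2120 → Oct 22, 2120: 30 days (September has 30).
Oct 22, 2120 → Nov 22, 2120: 31 days (October has 31).
Nov 22, 2120 → Dec 22, 2120: 30 days (November has 30).
Dec 22, 2120 → Jan 22, 2121: 31 days (December has 31).
Jan 22, 2121 → Feb 22, 2121: 31 days (January has 31).
Feb 22, 2121 → Mar 22, 2121: 28 days (February has 28).
Mar 22, 2121 → Apr 22, 2121: 31 days (March has 31).
Apr 22, 2121 → May 21, 2121: 29 days.
Total: 760 days.

760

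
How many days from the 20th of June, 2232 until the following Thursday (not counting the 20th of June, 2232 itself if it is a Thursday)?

1

Jun 20, 2232 is a Wednesday.
From Wednesday to the next Thursday is 1 day.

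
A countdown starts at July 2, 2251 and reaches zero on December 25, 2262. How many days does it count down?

4194

Jul 2, 2251 → Jul 2, 2252: 366 days (Feb 29, 2252 is in that span).
Jul 2, 2252 → Jul 2, 2253: 365 days.
Jul 2, 2253 → Jul 2, 2254: 365 days.
Jul 2, 2254 → Jul 2, 2255: 365 days.
Jul 2, 2255 → Jul 2, 2256: 366 days (Feb 29, 2256 is in that span).
Jul 2, 2256 → Jul 2, 2257: 365 days.
Jul 2, 2257 → Jul 2, 2258: 365 days.
Jul 2, 2258 → Jul 2, 2259: 365 days.
Jul 2, 2259 → Jul 2, 2260: 366 days (Feb 29, 2260 is in that span).
Jul 2, 2260 → Jul 2, 2261: 365 days.
Jul 2, 2261 → Jul 2, 2262: 365 days.
Jul 2, 2262 → Aug 2, 2262: 31 days (July has 31).
Aug 2, 2262 → Sep 2, 2262: 31 days (August has 31).
Sep 2, 2262 → Oct 2, 2262: 30 days (September has 30).
Oct 2, 2262 → Nov 2, 2262: 31 days (October has 31).
Nov 2, 2262 → Dec 2, 2262: 30 days (November has 30).
Dec 2, 2262 → Dec 25, 2262: 23 days.
Total: 4194 days.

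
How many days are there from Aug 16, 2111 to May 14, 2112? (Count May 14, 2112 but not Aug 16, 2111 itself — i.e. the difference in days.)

272

Aug 16, 2111 → Sep 16, 2111: 31 days (August has 31).
Sep 16, 2111 → Oct 16, 2111: 30 days (September has 30).
Oct 16, 2111 → Nov 16, 2111: 31 days (October has 31).
Nov 16, 2111 → Dec 16, 2111: 30 days (November has 30).
Dec 16, 2111 → Jan 16, 2112: 31 days (December has 31).
Jan 16, 2112 → Feb 16, 2112: 31 days (January has 31).
Feb 16, 2112 → Mar 16, 2112: 29 days (February has 29).
Mar 16, 2112 → Apr 16, 2112: 31 days (March has 31).
Apr 16, 2112 → May 14, 2112: 28 days.
Total: 272 days.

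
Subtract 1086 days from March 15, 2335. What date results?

March 24, 2332

−365 (one year) → Mar 15, 2334 (721 left).
−365 (one year) → Mar 15, 2333 (356 left).
−15 → Feb 28, 2333 (end of Feb, 28 days; 341 left).
−28 → Jan 31, 2333 (end of Jan, 31 days; 313 left).
−31 → Dec 31, 2332 (end of Dec, 31 days; 282 left).
−31 → Nov 30, 2332 (end of Nov, 30 days; 251 left).
−30 → Oct 31, 2332 (end of Oct, 31 days; 221 left).
−31 → Sep 30, 2332 (end of Sep, 30 days; 190 left).
−30 → Aug 31, 2332 (end of Aug, 31 days; 160 left).
−31 → Jul 31, 2332 (end of Jul, 31 days; 129 left).
−31 → Jun 30, 2332 (end of Jun, 30 days; 98 left).
−30 → May 31, 2332 (end of May, 31 days; 68 left).
−31 → Apr 30, 2332 (end of Apr, 30 days; 37 left).
−30 → Mar 31, 2332 (end of Mar, 31 days; 7 left).
−7 → Mar 24, 2332.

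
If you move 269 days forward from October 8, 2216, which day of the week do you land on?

Oct 8, 2216 is a Tuesday.
269 mod 7 = 3, so 269 days after a Tuesday is Tuesday + 3 = Friday.

Friday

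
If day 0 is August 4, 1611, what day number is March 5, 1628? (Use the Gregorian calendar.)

6058

Aug 4, 1611 → Aug 4, 1612: 366 days (Feb 29, 1612 is in that span).
Aug 4, 1612 → Aug 4, 1613: 365 days.
Aug 4, 1613 → Aug 4, 1614: 365 days.
Aug 4, 1614 → Aug 4, 1615: 365 days.
Aug 4, 1615 → Aug 4, 1616: 366 days (Feb 29, 1616 is in that span).
Aug 4, 1616 → Aug 4, 1617: 365 days.
Aug 4, 1617 → Aug 4, 1618: 365 days.
Aug 4, 1618 → Aug 4, 1619: 365 days.
Aug 4, 1619 → Aug 4, 1620: 366 days (Feb 29, 1620 is in that span).
Aug 4, 1620 → Aug 4, 1621: 365 days.
Aug 4, 1621 → Aug 4, 1622: 365 days.
Aug 4, 1622 → Aug 4, 1623: 365 days.
Aug 4, 1623 → Aug 4, 1624: 366 days (Feb 29, 1624 is in that span).
Aug 4, 1624 → Aug 4, 1625: 365 days.
Aug 4, 1625 → Aug 4, 1626: 365 days.
Aug 4, 1626 → Aug 4, 1627: 365 days.
Aug 4, 1627 → Sep 4, 1627: 31 days (August has 31).
Sep 4, 1627 → Oct 4, 1627: 30 days (September has 30).
Oct 4, 1627 → Nov 4, 1627: 31 days (October has 31).
Nov 4, 1627 → Dec 4, 1627: 30 days (November has 30).
Dec 4, 1627 → Jan 4, 1628: 31 days (December has 31).
Jan 4, 1628 → Feb 4, 1628: 31 days (January has 31).
Feb 4, 1628 → Mar 4, 1628: 29 days (February has 29).
Mar 4, 1628 → Mar 5, 1628: 1 days.
Total: 6058 days.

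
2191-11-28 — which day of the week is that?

Monday

Doomsday rule: the anchor day for the 2100s is Sunday. For year 91: 91÷12 = 7 r 7, and 7÷4 = 1, so 7+7+1 = 15.
Sunday + 15 ≡ Monday — that's 2191's doomsday.
In November the doomsday date is Nov 7.
Nov 28 is 21 days after Nov 7; 21 mod 7 = 0, so Monday + 0 = Monday.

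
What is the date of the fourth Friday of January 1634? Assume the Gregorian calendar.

January 27, 1634

January 1, 1634 is a Sunday.
The first Friday is therefore January 6 (5 days later).
The fourth Friday is 6 + 3×7 = January 27.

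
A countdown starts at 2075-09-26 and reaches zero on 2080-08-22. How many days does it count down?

Sep 26, 2075 → Sep 26, 2076: 366 days (Feb 29, 2076 is in that span).
Sep 26, 2076 → Sep 26, 2077: 365 days.
Sep 26, 2077 → Sep 26, 2078: 365 days.
Sep 26, 2078 → Sep 26, 2079: 365 days.
Sep 26, 2079 → Oct 26, 2079: 30 days (September has 30).
Oct 26, 2079 → Nov 26, 2079: 31 days (October has 31).
Nov 26, 2079 → Dec 26, 2079: 30 days (November has 30).
Dec 26, 2079 → Jan 26, 2080: 31 days (December has 31).
Jan 26, 2080 → Feb 26, 2080: 31 days (January has 31).
Feb 26, 2080 → Mar 26, 2080: 29 days (February has 29).
Mar 26, 2080 → Apr 26, 2080: 31 days (March has 31).
Apr 26, 2080 → May 26, 2080: 30 days (April has 30).
May 26, 2080 → Jun 26, 2080: 31 days (May has 31).
Jun 26, 2080 → Jul 26, 2080: 30 days (June has 30).
Jul 26, 2080 → Aug 22, 2080: 27 days.
Total: 1792 days.

1792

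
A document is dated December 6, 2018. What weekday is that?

Doomsday rule: the anchor day for the 2000s is Tuesday. For year 18: 18÷12 = 1 r 6, and 6÷4 = 1, so 1+6+1 = 8.
Tuesday + 8 ≡ Wednesday — that's 2018's doomsday.
In December the doomsday date is Dec 12.
Dec 6 is 6 days before Dec 12; 6 mod 7 = 6, so Wednesday − 6 = Thursday.

Thursday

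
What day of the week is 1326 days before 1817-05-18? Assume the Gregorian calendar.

Thursday

First find the weekday of May 18, 1817. Doomsday rule: the anchor day for the 1800s is Friday. For year 17: 17÷12 = 1 r 5, and 5÷4 = 1, so 1+5+1 = 7.
Friday + 7 ≡ Friday — that's 1817's doomsday.
In May the doomsday date is May 9.
May 18 is 9 days after May 9; 9 mod 7 = 2, so Friday + 2 = Sunday.
1326 mod 7 = 3, so 1326 days before a Sunday is Sunday − 3 = Thursday.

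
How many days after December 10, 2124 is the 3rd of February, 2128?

1150

Dec 10, 2124 → Dec 10, 2125: 365 days.
Dec 10, 2125 → Dec 10, 2126: 365 days.
Dec 10, 2126 → Dec 10, 2127: 365 days.
Dec 10, 2127 → Jan 10, 2128: 31 days (December has 31).
Jan 10, 2128 → Feb 3, 2128: 24 days.
Total: 1150 days.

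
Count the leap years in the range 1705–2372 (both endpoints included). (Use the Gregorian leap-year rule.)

Multiples of 4 in [1705,2372]: 167.
Of those, multiples of 100: 6 (not leap unless ÷400).
Multiples of 400: 1.
Leap years = 167 − 6 + 1 = 162.

162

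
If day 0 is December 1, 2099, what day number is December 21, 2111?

4402

Dec 1, 2099 → Dec 1, 2100: 365 days.
Dec 1, 2100 → Dec 1, 2101: 365 days.
Dec 1, 2101 → Dec 1, 2102: 365 days.
Dec 1, 2102 → Dec 1, 2103: 365 days.
Dec 1, 2103 → Dec 1, 2104: 366 days (Feb 29, 2104 is in that span).
Dec 1, 2104 → Dec 1, 2105: 365 days.
Dec 1, 2105 → Dec 1, 2106: 365 days.
Dec 1, 2106 → Dec 1, 2107: 365 days.
Dec 1, 2107 → Dec 1, 2108: 366 days (Feb 29, 2108 is in that span).
Dec 1, 2108 → Dec 1, 2109: 365 days.
Dec 1, 2109 → Dec 1, 2110: 365 days.
Dec 1, 2110 → Jan 1, 2111: 31 days (December has 31).
Jan 1, 2111 → Feb 1, 2111: 31 days (January has 31).
Feb 1, 2111 → Mar 1, 2111: 28 days (February has 28).
Mar 1, 2111 → Apr 1, 2111: 31 days (March has 31).
Apr 1, 2111 → May 1, 2111: 30 days (April has 30).
May 1, 2111 → Jun 1, 2111: 31 days (May has 31).
Jun 1, 2111 → Jul 1, 2111: 30 days (June has 30).
Jul 1, 2111 → Aug 1, 2111: 31 days (July has 31).
Aug 1, 2111 → Sep 1, 2111: 31 days (August has 31).
Sep 1, 2111 → Oct 1, 2111: 30 days (September has 30).
Oct 1, 2111 → Nov 1, 2111: 31 days (October has 31).
Nov 1, 2111 → Dec 1, 2111: 30 days (November has 30).
Dec 1, 2111 → Dec 21, 2111: 20 days.
Total: 4402 days.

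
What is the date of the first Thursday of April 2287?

April 1, 2287 is a Friday.
The first Thursday is therefore April 7 (6 days later).

April 7, 2287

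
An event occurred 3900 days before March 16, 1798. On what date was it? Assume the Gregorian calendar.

−365 (one year) → Mar 16, 1797 (3535 left).
−365 (one year) → Mar 16, 1796 (3170 left).
−366 (one year; includes Feb 29, 1796) → Mar 16, 1795 (2804 left).
−365 (one year) → Mar 16, 1794 (2439 left).
−365 (one year) → Mar 16, 1793 (2074 left).
−365 (one year) → Mar 16, 1792 (1709 left).
−366 (one year; includes Feb 29, 1792) → Mar 16, 1791 (1343 left).
−365 (one year) → Mar 16, 1790 (978 left).
−365 (one year) → Mar 16, 1789 (613 left).
−365 (one year) → Mar 16, 1788 (248 left).
−16 → Feb 29, 1788 (end of Feb, 29 days; 232 left).
−29 → Jan 31, 1788 (end of Jan, 31 days; 203 left).
−31 → Dec 31, 1787 (end of Dec, 31 days; 172 left).
−31 → Nov 30, 1787 (end of Nov, 30 days; 141 left).
−30 → Oct 31, 1787 (end of Oct, 31 days; 111 left).
−31 → Sep 30, 1787 (end of Sep, 30 days; 80 left).
−30 → Aug 31, 1787 (end of Aug, 31 days; 50 left).
−31 → Jul 31, 1787 (end of Jul, 31 days; 19 left).
−19 → Jul 12, 1787.

July 12, 1787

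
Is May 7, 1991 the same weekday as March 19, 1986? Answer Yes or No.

From Mar 19, 1986 to May 7, 1991 is 1875 days.
1875 mod 7 = 6, so they are different weekdays.
(Mar 19, 1986 is a Wednesday; May 7, 1991 is a Tuesday.)

No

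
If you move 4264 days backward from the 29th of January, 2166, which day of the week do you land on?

Tuesday

Jan 29, 2166 is a Wednesday.
4264 mod 7 = 1, so 4264 days before a Wednesday is Wednesday − 1 = Tuesday.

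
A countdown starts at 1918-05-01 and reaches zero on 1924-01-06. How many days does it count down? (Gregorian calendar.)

2076

May 1, 1918 → May 1, 1919: 365 days.
May 1, 1919 → May 1, 1920: 366 days (Feb 29, 1920 is in that span).
May 1, 1920 → May 1, 1921: 365 days.
May 1, 1921 → May 1, 1922: 365 days.
May 1, 1922 → May 1, 1923: 365 days.
May 1, 1923 → Jun 1, 1923: 31 days (May has 31).
Jun 1, 1923 → Jul 1, 1923: 30 days (June has 30).
Jul 1, 1923 → Aug 1, 1923: 31 days (July has 31).
Aug 1, 1923 → Sep 1, 1923: 31 days (August has 31).
Sep 1, 1923 → Oct 1, 1923: 30 days (September has 30).
Oct 1, 1923 → Nov 1, 1923: 31 days (October has 31).
Nov 1, 1923 → Dec 1, 1923: 30 days (November has 30).
Dec 1, 1923 → Jan 1, 1924: 31 days (December has 31).
Jan 1, 1924 → Jan 6, 1924: 5 days.
Total: 2076 days.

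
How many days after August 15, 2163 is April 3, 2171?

2788

Aug 15, 2163 → Aug 15, 2164: 366 days (Feb 29, 2164 is in that span).
Aug 15, 2164 → Aug 15, 2165: 365 days.
Aug 15, 2165 → Aug 15, 2166: 365 days.
Aug 15, 2166 → Aug 15, 2167: 365 days.
Aug 15, 2167 → Aug 15, 2168: 366 days (Feb 29, 2168 is in that span).
Aug 15, 2168 → Aug 15, 2169: 365 days.
Aug 15, 2169 → Aug 15, 2170: 365 days.
Aug 15, 2170 → Sep 15, 2170: 31 days (August has 31).
Sep 15, 2170 → Oct 15, 2170: 30 days (September has 30).
Oct 15, 2170 → Nov 15, 2170: 31 days (October has 31).
Nov 15, 2170 → Dec 15, 2170: 30 days (November has 30).
Dec 15, 2170 → Jan 15, 2171: 31 days (December has 31).
Jan 15, 2171 → Feb 15, 2171: 31 days (January has 31).
Feb 15, 2171 → Mar 15, 2171: 28 days (February has 28).
Mar 15, 2171 → Apr 3, 2171: 19 days.
Total: 2788 days.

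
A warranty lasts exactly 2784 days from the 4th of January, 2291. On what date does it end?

August 19, 2298

+365 (one year) → Jan 4, 2292 (2419 left).
+366 (one year; includes Feb 29, 2292) → Jan 4, 2293 (2053 left).
+365 (one year) → Jan 4, 2294 (1688 left).
+365 (one year) → Jan 4, 2295 (1323 left).
+365 (one year) → Jan 4, 2296 (958 left).
+366 (one year; includes Feb 29, 2296) → Jan 4, 2297 (592 left).
+365 (one year) → Jan 4, 2298 (227 left).
Jan has 31 days: +28 → Feb 1, 2298 (199 left).
Feb has 28 days: +28 → Mar 1, 2298 (171 left).
Mar has 31 days: +31 → Apr 1, 2298 (140 left).
Apr has 30 days: +30 → May 1, 2298 (110 left).
May has 31 days: +31 → Jun 1, 2298 (79 left).
Jun has 30 days: +30 → Jul 1, 2298 (49 left).
Jul has 31 days: +31 → Aug 1, 2298 (18 left).
+18 → Aug 19, 2298.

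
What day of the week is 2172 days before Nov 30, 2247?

First find the weekday of Nov 30, 2247. Doomsday rule: the anchor day for the 2200s is Friday. For year 47: 47÷12 = 3 r 11, and 11÷4 = 2, so 3+11+2 = 16.
Friday + 16 ≡ Sunday — that's 2247's doomsday.
In November the doomsday date is Nov 7.
Nov 30 is 23 days after Nov 7; 23 mod 7 = 2, so Sunday + 2 = Tuesday.
2172 mod 7 = 2, so 2172 days before a Tuesday is Tuesday − 2 = Sunday.

Sunday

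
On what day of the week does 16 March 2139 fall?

Doomsday rule: the anchor day for the 2100s is Sunday. For year 39: 39÷12 = 3 r 3, and 3÷4 = 0, so 3+3+0 = 6.
Sunday + 6 ≡ Saturday — that's 2139's doomsday.
In March the doomsday date is Mar 14.
Mar 16 is 2 days after Mar 14; 2 mod 7 = 2, so Saturday + 2 = Monday.

Monday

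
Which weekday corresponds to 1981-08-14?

Doomsday rule: the anchor day for the 1900s is Wednesday. For year 81: 81÷12 = 6 r 9, and 9÷4 = 2, so 6+9+2 = 17.
Wednesday + 17 ≡ Saturday — that's 1981's doomsday.
In August the doomsday date is Aug 8.
Aug 14 is 6 days after Aug 8; 6 mod 7 = 6, so Saturday + 6 = Friday.

Friday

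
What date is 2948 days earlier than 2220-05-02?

−366 (one year; includes Feb 29, 2220) → May 2, 2219 (2582 left).
−365 (one year) → May 2, 2218 (2217 left).
−365 (one year) → May 2, 2217 (1852 left).
−365 (one year) → May 2, 2216 (1487 left).
−366 (one year; includes Feb 29, 2216) → May 2, 2215 (1121 left).
−365 (one year) → May 2, 2214 (756 left).
−365 (one year) → May 2, 2213 (391 left).
−2 → Apr 30, 2213 (end of Apr, 30 days; 389 left).
−30 → Mar 31, 2213 (end of Mar, 31 days; 359 left).
−31 → Feb 28, 2213 (end of Feb, 28 days; 328 left).
−28 → Jan 31, 2213 (end of Jan, 31 days; 300 left).
−31 → Dec 31, 2212 (end of Dec, 31 days; 269 left).
−31 → Nov 30, 2212 (end of Nov, 30 days; 238 left).
−30 → Oct 31, 2212 (end of Oct, 31 days; 208 left).
−31 → Sep 30, 2212 (end of Sep, 30 days; 177 left).
−30 → Aug 31, 2212 (end of Aug, 31 days; 147 left).
−31 → Jul 31, 2212 (end of Jul, 31 days; 116 left).
−31 → Jun 30, 2212 (end of Jun, 30 days; 85 left).
−30 → May 31, 2212 (end of May, 31 days; 55 left).
−31 → Apr 30, 2212 (end of Apr, 30 days; 24 left).
−24 → Apr 6, 2212.

April 6, 2212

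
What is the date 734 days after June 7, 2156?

+365 (one year) → Jun 7, 2157 (369 left).
Jun has 30 days: +24 → Jul 1, 2157 (345 left).
Jul has 31 days: +31 → Aug 1, 2157 (314 left).
Aug has 31 days: +31 → Sep 1, 2157 (283 left).
Sep has 30 days: +30 → Oct 1, 2157 (253 left).
Oct has 31 days: +31 → Nov 1, 2157 (222 left).
Nov has 30 days: +30 → Dec 1, 2157 (192 left).
Dec has 31 days: +31 → Jan 1, 2158 (161 left).
Jan has 31 days: +31 → Feb 1, 2158 (130 left).
Feb has 28 days: +28 → Mar 1, 2158 (102 left).
Mar has 31 days: +31 → Apr 1, 2158 (71 left).
Apr has 30 days: +30 → May 1, 2158 (41 left).
May has 31 days: +31 → Jun 1, 2158 (10 left).
+10 → Jun 11, 2158.

June 11, 2158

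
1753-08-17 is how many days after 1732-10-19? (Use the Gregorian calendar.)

Oct 19, 1732 → Oct 19, 1733: 365 days.
Oct 19, 1733 → Oct 19, 1734: 365 days.
Oct 19, 1734 → Oct 19, 1735: 365 days.
Oct 19, 1735 → Oct 19, 1736: 366 days (Feb 29, 1736 is in that span).
Oct 19, 1736 → Oct 19, 1737: 365 days.
Oct 19, 1737 → Oct 19, 1738: 365 days.
Oct 19, 1738 → Oct 19, 1739: 365 days.
Oct 19, 1739 → Oct 19, 1740: 366 days (Feb 29, 1740 is in that span).
Oct 19, 1740 → Oct 19, 1741: 365 days.
Oct 19, 1741 → Oct 19, 1742: 365 days.
Oct 19, 1742 → Oct 19, 1743: 365 days.
Oct 19, 1743 → Oct 19, 1744: 366 days (Feb 29, 1744 is in that span).
Oct 19, 1744 → Oct 19, 1745: 365 days.
Oct 19, 1745 → Oct 19, 1746: 365 days.
Oct 19, 1746 → Oct 19, 1747: 365 days.
Oct 19, 1747 → Oct 19, 1748: 366 days (Feb 29, 1748 is in that span).
Oct 19, 1748 → Oct 19, 1749: 365 days.
Oct 19, 1749 → Oct 19, 1750: 365 days.
Oct 19, 1750 → Oct 19, 1751: 365 days.
Oct 19, 1751 → Oct 19, 1752: 366 days (Feb 29, 1752 is in that span).
Oct 19, 1752 → Nov 19, 1752: 31 days (October has 31).
Nov 19, 1752 → Dec 19, 1752: 30 days (November has 30).
Dec 19, 1752 → Jan 19, 1753: 31 days (December has 31).
Jan 19, 1753 → Feb 19, 1753: 31 days (January has 31).
Feb 19, 1753 → Mar 19, 1753: 28 days (February has 28).
Mar 19, 1753 → Apr 19, 1753: 31 days (March has 31).
Apr 19, 1753 → May 19, 1753: 30 days (April has 30).
May 19, 1753 → Jun 19, 1753: 31 days (May has 31).
Jun 19, 1753 → Jul 19, 1753: 30 days (June has 30).
Jul 19, 1753 → Aug 17, 1753: 29 days.
Total: 7607 days.

7607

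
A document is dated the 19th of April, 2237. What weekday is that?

Wednesday

Doomsday rule: the anchor day for the 2200s is Friday. For year 37: 37÷12 = 3 r 1, and 1÷4 = 0, so 3+1+0 = 4.
Friday + 4 ≡ Tuesday — that's 2237's doomsday.
In April the doomsday date is Apr 4.
Apr 19 is 15 days after Apr 4; 15 mod 7 = 1, so Tuesday + 1 = Wednesday.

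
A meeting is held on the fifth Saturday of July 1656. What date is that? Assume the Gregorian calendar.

July 29, 1656

July 1, 1656 is a Saturday.
The first Saturday is therefore July 1 (same day).
The fifth Saturday is 1 + 4×7 = July 29.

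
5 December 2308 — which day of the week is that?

Saturday

Doomsday rule: the anchor day for the 2300s is Wednesday. For year 08: 8÷12 = 0 r 8, and 8÷4 = 2, so 0+8+2 = 10.
Wednesday + 10 ≡ Saturday — that's 2308's doomsday.
In December the doomsday date is Dec 12.
Dec 5 is 7 days before Dec 12; 7 mod 7 = 0, so Saturday − 0 = Saturday.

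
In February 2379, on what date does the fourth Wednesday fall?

February 1, 2379 is a Thursday.
The first Wednesday is therefore February 7 (6 days later).
The fourth Wednesday is 7 + 3×7 = February 28.

February 28, 2379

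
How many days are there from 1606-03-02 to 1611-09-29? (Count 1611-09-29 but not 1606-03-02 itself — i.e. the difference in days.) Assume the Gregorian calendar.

Mar 2, 1606 → Mar 2, 1607: 365 days.
Mar 2, 1607 → Mar 2, 1608: 366 days (Feb 29, 1608 is in that span).
Mar 2, 1608 → Mar 2, 1609: 365 days.
Mar 2, 1609 → Mar 2, 1610: 365 days.
Mar 2, 1610 → Mar 2, 1611: 365 days.
Mar 2, 1611 → Apr 2, 1611: 31 days (March has 31).
Apr 2, 1611 → May 2, 1611: 30 days (April has 30).
May 2, 1611 → Jun 2, 1611: 31 days (May has 31).
Jun 2, 1611 → Jul 2, 1611: 30 days (June has 30).
Jul 2, 1611 → Aug 2, 1611: 31 days (July has 31).
Aug 2, 1611 → Sep 2, 1611: 31 days (August has 31).
Sep 2, 1611 → Sep 29, 1611: 27 days.
Total: 2037 days.

2037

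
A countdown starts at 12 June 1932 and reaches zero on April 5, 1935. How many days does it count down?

1027

Jun 12, 1932 → Jun 12, 1933: 365 days.
Jun 12, 1933 → Jun 12, 1934: 365 days.
Jun 12, 1934 → Jul 12, 1934: 30 days (June has 30).
Jul 12, 1934 → Aug 12, 1934: 31 days (July has 31).
Aug 12, 1934 → Sep 12, 1934: 31 days (August has 31).
Sep 12, 1934 → Oct 12, 1934: 30 days (September has 30).
Oct 12, 1934 → Nov 12, 1934: 31 days (October has 31).
Nov 12, 1934 → Dec 12, 1934: 30 days (November has 30).
Dec 12, 1934 → Jan 12, 1935: 31 days (December has 31).
Jan 12, 1935 → Feb 12, 1935: 31 days (January has 31).
Feb 12, 1935 → Mar 12, 1935: 28 days (February has 28).
Mar 12, 1935 → Apr 5, 1935: 24 days.
Total: 1027 days.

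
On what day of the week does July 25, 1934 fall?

Wednesday

Doomsday rule: the anchor day for the 1900s is Wednesday. For year 34: 34÷12 = 2 r 10, and 10÷4 = 2, so 2+10+2 = 14.
Wednesday + 14 ≡ Wednesday — that's 1934's doomsday.
In July the doomsday date is Jul 11.
Jul 25 is 14 days after Jul 11; 14 mod 7 = 0, so Wednesday + 0 = Wednesday.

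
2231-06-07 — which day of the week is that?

Doomsday rule: the anchor day for the 2200s is Friday. For year 31: 31÷12 = 2 r 7, and 7÷4 = 1, so 2+7+1 = 10.
Friday + 10 ≡ Monday — that's 2231's doomsday.
In June the doomsday date is Jun 6.
Jun 7 is 1 day after Jun 6; 1 mod 7 = 1, so Monday + 1 = Tuesday.

Tuesday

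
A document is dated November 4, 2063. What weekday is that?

Doomsday rule: the anchor day for the 2000s is Tuesday. For year 63: 63÷12 = 5 r 3, and 3÷4 = 0, so 5+3+0 = 8.
Tuesday + 8 ≡ Wednesday — that's 2063's doomsday.
In November the doomsday date is Nov 7.
Nov 4 is 3 days before Nov 7; 3 mod 7 = 3, so Wednesday − 3 = Sunday.

Sunday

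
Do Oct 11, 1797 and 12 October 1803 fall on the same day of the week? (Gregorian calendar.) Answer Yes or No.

Yes

From Oct 11, 1797 to Oct 12, 1803 is 2191 days.
2191 mod 7 = 0, so they are the same weekday.
(Oct 11, 1797 is a Wednesday; Oct 12, 1803 is a Wednesday.)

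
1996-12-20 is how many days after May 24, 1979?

6420

May 24, 1979 → May 24, 1980: 366 days (Feb 29, 1980 is in that span).
May 24, 1980 → May 24, 1981: 365 days.
May 24, 1981 → May 24, 1982: 365 days.
May 24, 1982 → May 24, 1983: 365 days.
May 24, 1983 → May 24, 1984: 366 days (Feb 29, 1984 is in that span).
May 24, 1984 → May 24, 1985: 365 days.
May 24, 1985 → May 24, 1986: 365 days.
May 24, 1986 → May 24, 1987: 365 days.
May 24, 1987 → May 24, 1988: 366 days (Feb 29, 1988 is in that span).
May 24, 1988 → May 24, 1989: 365 days.
May 24, 1989 → May 24, 1990: 365 days.
May 24, 1990 → May 24, 1991: 365 days.
May 24, 1991 → May 24, 1992: 366 days (Feb 29, 1992 is in that span).
May 24, 1992 → May 24, 1993: 365 days.
May 24, 1993 → May 24, 1994: 365 days.
May 24, 1994 → May 24, 1995: 365 days.
May 24, 1995 → May 24, 1996: 366 days (Feb 29, 1996 is in that span).
May 24, 1996 → Jun 24, 1996: 31 days (May has 31).
Jun 24, 1996 → Jul 24, 1996: 30 days (June has 30).
Jul 24, 1996 → Aug 24, 1996: 31 days (July has 31).
Aug 24, 1996 → Sep 24, 1996: 31 days (August has 31).
Sep 24, 1996 → Oct 24, 1996: 30 days (September has 30).
Oct 24, 1996 → Nov 24, 1996: 31 days (October has 31).
Nov 24, 1996 → Dec 20, 1996: 26 days.
Total: 6420 days.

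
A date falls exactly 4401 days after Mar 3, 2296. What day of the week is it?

Mar 3, 2296 is a Tuesday.
4401 mod 7 = 5, so 4401 days after a Tuesday is Tuesday + 5 = Sunday.

Sunday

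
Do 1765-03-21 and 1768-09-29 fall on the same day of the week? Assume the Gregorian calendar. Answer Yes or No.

From Mar 21, 1765 to Sep 29, 1768 is 1288 days.
1288 mod 7 = 0, so they are the same weekday.
(Mar 21, 1765 is a Thursday; Sep 29, 1768 is a Thursday.)

Yes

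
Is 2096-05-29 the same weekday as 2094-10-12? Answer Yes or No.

From Oct 12, 2094 to May 29, 2096 is 595 days.
595 mod 7 = 0, so they are the same weekday.
(Oct 12, 2094 is a Tuesday; May 29, 2096 is a Tuesday.)

Yes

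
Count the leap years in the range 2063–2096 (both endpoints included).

Multiples of 4 in [2063,2096]: 9.
Of those, multiples of 100: 0 (not leap unless ÷400).
Multiples of 400: 0.
Leap years = 9 − 0 + 0 = 9.

9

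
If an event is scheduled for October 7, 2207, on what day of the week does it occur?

Doomsday rule: the anchor day for the 2200s is Friday. For year 07: 7÷12 = 0 r 7, and 7÷4 = 1, so 0+7+1 = 8.
Friday + 8 ≡ Saturday — that's 2207's doomsday.
In October the doomsday date is Oct 10.
Oct 7 is 3 days before Oct 10; 3 mod 7 = 3, so Saturday − 3 = Wednesday.

Wednesday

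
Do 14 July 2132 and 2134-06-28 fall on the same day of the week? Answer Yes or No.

Yes

From Jul 14, 2132 to Jun 28, 2134 is 714 days.
714 mod 7 = 0, so they are the same weekday.
(Jul 14, 2132 is a Monday; Jun 28, 2134 is a Monday.)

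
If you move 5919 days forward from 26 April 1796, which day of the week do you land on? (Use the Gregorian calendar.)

Saturday

First find the weekday of Apr 26, 1796. Doomsday rule: the anchor day for the 1700s is Sunday. For year 96: 96÷12 = 8 r 0, and 0÷4 = 0, so 8+0+0 = 8.
Sunday + 8 ≡ Monday — that's 1796's doomsday.
In April the doomsday date is Apr 4.
Apr 26 is 22 days after Apr 4; 22 mod 7 = 1, so Monday + 1 = Tuesday.
5919 mod 7 = 4, so 5919 days after a Tuesday is Tuesday + 4 = Saturday.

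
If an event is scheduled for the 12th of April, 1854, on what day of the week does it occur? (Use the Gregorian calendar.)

Wednesday

Doomsday rule: the anchor day for the 1800s is Friday. For year 54: 54÷12 = 4 r 6, and 6÷4 = 1, so 4+6+1 = 11.
Friday + 11 ≡ Tuesday — that's 1854's doomsday.
In April the doomsday date is Apr 4.
Apr 12 is 8 days after Apr 4; 8 mod 7 = 1, so Tuesday + 1 = Wednesday.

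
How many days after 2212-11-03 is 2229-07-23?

6106

Nov 3, 2212 → Nov 3, 2213: 365 days.
Nov 3, 2213 → Nov 3, 2214: 365 days.
Nov 3, 2214 → Nov 3, 2215: 365 days.
Nov 3, 2215 → Nov 3, 2216: 366 days (Feb 29, 2216 is in that span).
Nov 3, 2216 → Nov 3, 2217: 365 days.
Nov 3, 2217 → Nov 3, 2218: 365 days.
Nov 3, 2218 → Nov 3, 2219: 365 days.
Nov 3, 2219 → Nov 3, 2220: 366 days (Feb 29, 2220 is in that span).
Nov 3, 2220 → Nov 3, 2221: 365 days.
Nov 3, 2221 → Nov 3, 2222: 365 days.
Nov 3, 2222 → Nov 3, 2223: 365 days.
Nov 3, 2223 → Nov 3, 2224: 366 days (Feb 29, 2224 is in that span).
Nov 3, 2224 → Nov 3, 2225: 365 days.
Nov 3, 2225 → Nov 3, 2226: 365 days.
Nov 3, 2226 → Nov 3, 2227: 365 days.
Nov 3, 2227 → Nov 3, 2228: 366 days (Feb 29, 2228 is in that span).
Nov 3, 2228 → Dec 3, 2228: 30 days (November has 30).
Dec 3, 2228 → Jan 3, 2229: 31 days (December has 31).
Jan 3, 2229 → Feb 3, 2229: 31 days (January has 31).
Feb 3, 2229 → Mar 3, 2229: 28 days (February has 28).
Mar 3, 2229 → Apr 3, 2229: 31 days (March has 31).
Apr 3, 2229 → May 3, 2229: 30 days (April has 30).
May 3, 2229 → Jun 3, 2229: 31 days (May has 31).
Jun 3, 2229 → Jul 3, 2229: 30 days (June has 30).
Jul 3, 2229 → Jul 23, 2229: 20 days.
Total: 6106 days.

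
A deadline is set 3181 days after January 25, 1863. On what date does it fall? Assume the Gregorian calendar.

+365 (one year) → Jan 25, 1864 (2816 left).
+366 (one year; includes Feb 29, 1864) → Jan 25, 1865 (2450 left).
+365 (one year) → Jan 25, 1866 (2085 left).
+365 (one year) → Jan 25, 1867 (1720 left).
+365 (one year) → Jan 25, 1868 (1355 left).
+366 (one year; includes Feb 29, 1868) → Jan 25, 1869 (989 left).
+365 (one year) → Jan 25, 1870 (624 left).
+365 (one year) → Jan 25, 1871 (259 left).
Jan has 31 days: +7 → Feb 1, 1871 (252 left).
Feb has 28 days: +28 → Mar 1, 1871 (224 left).
Mar has 31 days: +31 → Apr 1, 1871 (193 left).
Apr has 30 days: +30 → May 1, 1871 (163 left).
May has 31 days: +31 → Jun 1, 1871 (132 left).
Jun has 30 days: +30 → Jul 1, 1871 (102 left).
Jul has 31 days: +31 → Aug 1, 1871 (71 left).
Aug has 31 days: +31 → Sep 1, 1871 (40 left).
Sep has 30 days: +30 → Oct 1, 1871 (10 left).
+10 → Oct 11, 1871.

October 11, 1871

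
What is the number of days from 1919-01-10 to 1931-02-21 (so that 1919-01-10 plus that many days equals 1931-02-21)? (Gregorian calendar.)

4425

Jan 10, 1919 → Jan 10, 1920: 365 days.
Jan 10, 1920 → Jan 10, 1921: 366 days (Feb 29, 1920 is in that span).
Jan 10, 1921 → Jan 10, 1922: 365 days.
Jan 10, 1922 → Jan 10, 1923: 365 days.
Jan 10, 1923 → Jan 10, 1924: 365 days.
Jan 10, 1924 → Jan 10, 1925: 366 days (Feb 29, 1924 is in that span).
Jan 10, 1925 → Jan 10, 1926: 365 days.
Jan 10, 1926 → Jan 10, 1927: 365 days.
Jan 10, 1927 → Jan 10, 1928: 365 days.
Jan 10, 1928 → Jan 10, 1929: 366 days (Feb 29, 1928 is in that span).
Jan 10, 1929 → Jan 10, 1930: 365 days.
Jan 10, 1930 → Jan 10, 1931: 365 days.
Jan 10, 1931 → Feb 10, 1931: 31 days (January has 31).
Feb 10, 1931 → Feb 21, 1931: 11 days.
Total: 4425 days.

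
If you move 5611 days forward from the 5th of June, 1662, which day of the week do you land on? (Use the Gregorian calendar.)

First find the weekday of Jun 5, 1662. Doomsday rule: the anchor day for the 1600s is Tuesday. For year 62: 62÷12 = 5 r 2, and 2÷4 = 0, so 5+2+0 = 7.
Tuesday + 7 ≡ Tuesday — that's 1662's doomsday.
In June the doomsday date is Jun 6.
Jun 5 is 1 day before Jun 6; 1 mod 7 = 1, so Tuesday − 1 = Monday.
5611 mod 7 = 4, so 5611 days after a Monday is Monday + 4 = Friday.

Friday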